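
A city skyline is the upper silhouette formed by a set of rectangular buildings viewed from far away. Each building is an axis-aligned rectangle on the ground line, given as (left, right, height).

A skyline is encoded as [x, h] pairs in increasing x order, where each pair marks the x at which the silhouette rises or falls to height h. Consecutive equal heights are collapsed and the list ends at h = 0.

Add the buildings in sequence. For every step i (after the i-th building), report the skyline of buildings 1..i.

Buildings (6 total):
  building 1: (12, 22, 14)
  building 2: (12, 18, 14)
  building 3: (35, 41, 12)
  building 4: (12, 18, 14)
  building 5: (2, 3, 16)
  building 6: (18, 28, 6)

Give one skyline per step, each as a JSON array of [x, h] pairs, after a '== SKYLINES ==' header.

== SKYLINES ==
[[12,14],[22,0]]
[[12,14],[22,0]]
[[12,14],[22,0],[35,12],[41,0]]
[[12,14],[22,0],[35,12],[41,0]]
[[2,16],[3,0],[12,14],[22,0],[35,12],[41,0]]
[[2,16],[3,0],[12,14],[22,6],[28,0],[35,12],[41,0]]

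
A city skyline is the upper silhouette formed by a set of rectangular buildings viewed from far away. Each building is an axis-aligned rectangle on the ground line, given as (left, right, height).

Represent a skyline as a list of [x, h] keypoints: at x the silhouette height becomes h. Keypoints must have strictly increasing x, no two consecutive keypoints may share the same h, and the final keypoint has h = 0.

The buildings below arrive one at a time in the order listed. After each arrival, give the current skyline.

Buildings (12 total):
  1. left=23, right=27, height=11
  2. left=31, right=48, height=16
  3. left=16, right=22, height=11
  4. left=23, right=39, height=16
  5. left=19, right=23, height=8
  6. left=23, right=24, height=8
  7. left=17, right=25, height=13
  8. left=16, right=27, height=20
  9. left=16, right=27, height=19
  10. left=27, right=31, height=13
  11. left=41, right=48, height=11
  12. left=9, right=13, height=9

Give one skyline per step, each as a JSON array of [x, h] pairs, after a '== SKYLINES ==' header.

== SKYLINES ==
[[23,11],[27,0]]
[[23,11],[27,0],[31,16],[48,0]]
[[16,11],[22,0],[23,11],[27,0],[31,16],[48,0]]
[[16,11],[22,0],[23,16],[48,0]]
[[16,11],[22,8],[23,16],[48,0]]
[[16,11],[22,8],[23,16],[48,0]]
[[16,11],[17,13],[23,16],[48,0]]
[[16,20],[27,16],[48,0]]
[[16,20],[27,16],[48,0]]
[[16,20],[27,16],[48,0]]
[[16,20],[27,16],[48,0]]
[[9,9],[13,0],[16,20],[27,16],[48,0]]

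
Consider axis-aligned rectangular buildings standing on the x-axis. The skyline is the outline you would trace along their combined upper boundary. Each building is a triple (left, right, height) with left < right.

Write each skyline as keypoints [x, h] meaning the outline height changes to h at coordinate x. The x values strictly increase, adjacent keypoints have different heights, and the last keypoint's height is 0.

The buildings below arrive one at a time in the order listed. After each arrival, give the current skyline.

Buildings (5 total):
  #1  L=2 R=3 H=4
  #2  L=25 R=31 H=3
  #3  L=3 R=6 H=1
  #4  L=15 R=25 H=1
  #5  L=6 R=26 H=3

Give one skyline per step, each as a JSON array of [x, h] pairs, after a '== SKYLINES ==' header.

== SKYLINES ==
[[2,4],[3,0]]
[[2,4],[3,0],[25,3],[31,0]]
[[2,4],[3,1],[6,0],[25,3],[31,0]]
[[2,4],[3,1],[6,0],[15,1],[25,3],[31,0]]
[[2,4],[3,1],[6,3],[31,0]]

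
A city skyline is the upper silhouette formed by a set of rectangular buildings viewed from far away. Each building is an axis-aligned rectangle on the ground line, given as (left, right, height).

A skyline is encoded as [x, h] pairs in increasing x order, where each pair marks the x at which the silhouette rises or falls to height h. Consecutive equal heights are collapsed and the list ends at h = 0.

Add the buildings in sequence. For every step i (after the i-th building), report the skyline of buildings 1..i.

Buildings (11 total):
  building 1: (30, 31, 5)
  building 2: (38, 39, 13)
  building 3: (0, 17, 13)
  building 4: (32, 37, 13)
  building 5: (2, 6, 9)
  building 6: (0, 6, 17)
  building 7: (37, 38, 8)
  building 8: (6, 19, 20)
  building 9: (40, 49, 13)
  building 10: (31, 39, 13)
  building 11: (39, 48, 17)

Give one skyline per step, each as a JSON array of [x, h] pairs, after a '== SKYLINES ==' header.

== SKYLINES ==
[[30,5],[31,0]]
[[30,5],[31,0],[38,13],[39,0]]
[[0,13],[17,0],[30,5],[31,0],[38,13],[39,0]]
[[0,13],[17,0],[30,5],[31,0],[32,13],[37,0],[38,13],[39,0]]
[[0,13],[17,0],[30,5],[31,0],[32,13],[37,0],[38,13],[39,0]]
[[0,17],[6,13],[17,0],[30,5],[31,0],[32,13],[37,0],[38,13],[39,0]]
[[0,17],[6,13],[17,0],[30,5],[31,0],[32,13],[37,8],[38,13],[39,0]]
[[0,17],[6,20],[19,0],[30,5],[31,0],[32,13],[37,8],[38,13],[39,0]]
[[0,17],[6,20],[19,0],[30,5],[31,0],[32,13],[37,8],[38,13],[39,0],[40,13],[49,0]]
[[0,17],[6,20],[19,0],[30,5],[31,13],[39,0],[40,13],[49,0]]
[[0,17],[6,20],[19,0],[30,5],[31,13],[39,17],[48,13],[49,0]]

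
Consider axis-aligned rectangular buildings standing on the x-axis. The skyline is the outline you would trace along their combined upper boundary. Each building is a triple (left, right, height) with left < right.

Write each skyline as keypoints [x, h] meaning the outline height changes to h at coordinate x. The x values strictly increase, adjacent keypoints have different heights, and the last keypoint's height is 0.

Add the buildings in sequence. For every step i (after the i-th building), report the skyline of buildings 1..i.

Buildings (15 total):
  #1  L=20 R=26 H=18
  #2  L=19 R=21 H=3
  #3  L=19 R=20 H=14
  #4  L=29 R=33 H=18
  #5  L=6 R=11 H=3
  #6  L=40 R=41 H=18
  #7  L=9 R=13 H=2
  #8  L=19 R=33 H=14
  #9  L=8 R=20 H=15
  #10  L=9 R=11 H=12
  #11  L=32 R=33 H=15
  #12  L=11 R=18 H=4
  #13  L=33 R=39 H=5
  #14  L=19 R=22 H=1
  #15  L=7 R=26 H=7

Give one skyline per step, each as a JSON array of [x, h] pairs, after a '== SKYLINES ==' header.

== SKYLINES ==
[[20,18],[26,0]]
[[19,3],[20,18],[26,0]]
[[19,14],[20,18],[26,0]]
[[19,14],[20,18],[26,0],[29,18],[33,0]]
[[6,3],[11,0],[19,14],[20,18],[26,0],[29,18],[33,0]]
[[6,3],[11,0],[19,14],[20,18],[26,0],[29,18],[33,0],[40,18],[41,0]]
[[6,3],[11,2],[13,0],[19,14],[20,18],[26,0],[29,18],[33,0],[40,18],[41,0]]
[[6,3],[11,2],[13,0],[19,14],[20,18],[26,14],[29,18],[33,0],[40,18],[41,0]]
[[6,3],[8,15],[20,18],[26,14],[29,18],[33,0],[40,18],[41,0]]
[[6,3],[8,15],[20,18],[26,14],[29,18],[33,0],[40,18],[41,0]]
[[6,3],[8,15],[20,18],[26,14],[29,18],[33,0],[40,18],[41,0]]
[[6,3],[8,15],[20,18],[26,14],[29,18],[33,0],[40,18],[41,0]]
[[6,3],[8,15],[20,18],[26,14],[29,18],[33,5],[39,0],[40,18],[41,0]]
[[6,3],[8,15],[20,18],[26,14],[29,18],[33,5],[39,0],[40,18],[41,0]]
[[6,3],[7,7],[8,15],[20,18],[26,14],[29,18],[33,5],[39,0],[40,18],[41,0]]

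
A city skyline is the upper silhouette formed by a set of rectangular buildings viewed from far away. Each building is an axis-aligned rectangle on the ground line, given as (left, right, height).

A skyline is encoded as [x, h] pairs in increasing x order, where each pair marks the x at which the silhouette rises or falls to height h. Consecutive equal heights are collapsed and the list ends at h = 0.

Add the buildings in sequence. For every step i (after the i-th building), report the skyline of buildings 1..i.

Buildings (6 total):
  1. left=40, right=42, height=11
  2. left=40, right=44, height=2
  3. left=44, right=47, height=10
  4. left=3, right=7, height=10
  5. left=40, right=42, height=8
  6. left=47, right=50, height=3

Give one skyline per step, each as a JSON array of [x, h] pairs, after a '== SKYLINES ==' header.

== SKYLINES ==
[[40,11],[42,0]]
[[40,11],[42,2],[44,0]]
[[40,11],[42,2],[44,10],[47,0]]
[[3,10],[7,0],[40,11],[42,2],[44,10],[47,0]]
[[3,10],[7,0],[40,11],[42,2],[44,10],[47,0]]
[[3,10],[7,0],[40,11],[42,2],[44,10],[47,3],[50,0]]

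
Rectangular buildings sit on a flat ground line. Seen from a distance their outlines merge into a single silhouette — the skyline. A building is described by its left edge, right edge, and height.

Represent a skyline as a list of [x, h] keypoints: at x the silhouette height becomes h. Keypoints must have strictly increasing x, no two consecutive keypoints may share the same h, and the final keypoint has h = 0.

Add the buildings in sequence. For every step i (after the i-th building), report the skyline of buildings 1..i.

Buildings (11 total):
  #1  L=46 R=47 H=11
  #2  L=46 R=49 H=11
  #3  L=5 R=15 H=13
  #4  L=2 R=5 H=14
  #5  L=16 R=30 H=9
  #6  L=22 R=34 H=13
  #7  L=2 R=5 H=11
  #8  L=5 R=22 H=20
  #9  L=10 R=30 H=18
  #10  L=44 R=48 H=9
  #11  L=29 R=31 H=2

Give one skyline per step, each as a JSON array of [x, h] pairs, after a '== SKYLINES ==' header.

== SKYLINES ==
[[46,11],[47,0]]
[[46,11],[49,0]]
[[5,13],[15,0],[46,11],[49,0]]
[[2,14],[5,13],[15,0],[46,11],[49,0]]
[[2,14],[5,13],[15,0],[16,9],[30,0],[46,11],[49,0]]
[[2,14],[5,13],[15,0],[16,9],[22,13],[34,0],[46,11],[49,0]]
[[2,14],[5,13],[15,0],[16,9],[22,13],[34,0],[46,11],[49,0]]
[[2,14],[5,20],[22,13],[34,0],[46,11],[49,0]]
[[2,14],[5,20],[22,18],[30,13],[34,0],[46,11],[49,0]]
[[2,14],[5,20],[22,18],[30,13],[34,0],[44,9],[46,11],[49,0]]
[[2,14],[5,20],[22,18],[30,13],[34,0],[44,9],[46,11],[49,0]]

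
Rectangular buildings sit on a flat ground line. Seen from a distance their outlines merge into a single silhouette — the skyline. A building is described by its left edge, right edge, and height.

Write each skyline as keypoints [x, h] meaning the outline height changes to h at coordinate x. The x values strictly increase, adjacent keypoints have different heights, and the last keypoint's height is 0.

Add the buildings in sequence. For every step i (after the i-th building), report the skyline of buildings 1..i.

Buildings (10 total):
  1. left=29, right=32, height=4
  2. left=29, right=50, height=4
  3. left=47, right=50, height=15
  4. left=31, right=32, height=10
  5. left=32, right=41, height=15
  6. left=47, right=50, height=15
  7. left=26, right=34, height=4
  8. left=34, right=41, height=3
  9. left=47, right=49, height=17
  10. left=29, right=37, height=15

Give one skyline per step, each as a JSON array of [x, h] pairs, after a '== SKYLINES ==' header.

== SKYLINES ==
[[29,4],[32,0]]
[[29,4],[50,0]]
[[29,4],[47,15],[50,0]]
[[29,4],[31,10],[32,4],[47,15],[50,0]]
[[29,4],[31,10],[32,15],[41,4],[47,15],[50,0]]
[[29,4],[31,10],[32,15],[41,4],[47,15],[50,0]]
[[26,4],[31,10],[32,15],[41,4],[47,15],[50,0]]
[[26,4],[31,10],[32,15],[41,4],[47,15],[50,0]]
[[26,4],[31,10],[32,15],[41,4],[47,17],[49,15],[50,0]]
[[26,4],[29,15],[41,4],[47,17],[49,15],[50,0]]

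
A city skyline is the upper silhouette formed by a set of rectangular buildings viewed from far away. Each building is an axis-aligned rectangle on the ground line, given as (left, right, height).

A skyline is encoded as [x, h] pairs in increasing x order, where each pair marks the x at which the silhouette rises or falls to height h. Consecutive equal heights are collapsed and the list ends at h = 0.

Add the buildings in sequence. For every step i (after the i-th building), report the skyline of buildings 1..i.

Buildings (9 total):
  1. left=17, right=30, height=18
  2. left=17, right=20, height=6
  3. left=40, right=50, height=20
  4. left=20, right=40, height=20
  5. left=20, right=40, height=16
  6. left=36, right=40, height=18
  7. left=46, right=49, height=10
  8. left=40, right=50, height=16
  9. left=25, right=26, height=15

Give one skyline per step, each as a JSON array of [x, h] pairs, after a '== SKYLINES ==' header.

== SKYLINES ==
[[17,18],[30,0]]
[[17,18],[30,0]]
[[17,18],[30,0],[40,20],[50,0]]
[[17,18],[20,20],[50,0]]
[[17,18],[20,20],[50,0]]
[[17,18],[20,20],[50,0]]
[[17,18],[20,20],[50,0]]
[[17,18],[20,20],[50,0]]
[[17,18],[20,20],[50,0]]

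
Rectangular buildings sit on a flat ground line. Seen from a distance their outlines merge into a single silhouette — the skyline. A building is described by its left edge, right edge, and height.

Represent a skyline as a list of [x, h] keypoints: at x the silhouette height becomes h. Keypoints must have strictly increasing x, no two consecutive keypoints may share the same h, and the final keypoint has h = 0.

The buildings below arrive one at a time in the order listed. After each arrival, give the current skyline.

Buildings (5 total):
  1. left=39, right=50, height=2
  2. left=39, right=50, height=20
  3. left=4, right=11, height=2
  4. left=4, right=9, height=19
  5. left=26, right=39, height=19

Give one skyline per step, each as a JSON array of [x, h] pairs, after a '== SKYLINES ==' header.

== SKYLINES ==
[[39,2],[50,0]]
[[39,20],[50,0]]
[[4,2],[11,0],[39,20],[50,0]]
[[4,19],[9,2],[11,0],[39,20],[50,0]]
[[4,19],[9,2],[11,0],[26,19],[39,20],[50,0]]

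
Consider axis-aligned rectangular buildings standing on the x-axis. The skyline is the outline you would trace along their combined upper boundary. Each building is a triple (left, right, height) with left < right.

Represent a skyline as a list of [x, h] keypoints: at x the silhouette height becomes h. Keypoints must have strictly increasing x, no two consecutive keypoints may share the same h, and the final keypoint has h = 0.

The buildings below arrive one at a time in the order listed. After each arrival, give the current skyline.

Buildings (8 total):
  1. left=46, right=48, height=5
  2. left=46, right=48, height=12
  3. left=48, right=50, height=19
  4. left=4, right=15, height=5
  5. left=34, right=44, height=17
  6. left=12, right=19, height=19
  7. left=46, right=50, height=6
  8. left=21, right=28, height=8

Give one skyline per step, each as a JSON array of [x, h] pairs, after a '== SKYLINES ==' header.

== SKYLINES ==
[[46,5],[48,0]]
[[46,12],[48,0]]
[[46,12],[48,19],[50,0]]
[[4,5],[15,0],[46,12],[48,19],[50,0]]
[[4,5],[15,0],[34,17],[44,0],[46,12],[48,19],[50,0]]
[[4,5],[12,19],[19,0],[34,17],[44,0],[46,12],[48,19],[50,0]]
[[4,5],[12,19],[19,0],[34,17],[44,0],[46,12],[48,19],[50,0]]
[[4,5],[12,19],[19,0],[21,8],[28,0],[34,17],[44,0],[46,12],[48,19],[50,0]]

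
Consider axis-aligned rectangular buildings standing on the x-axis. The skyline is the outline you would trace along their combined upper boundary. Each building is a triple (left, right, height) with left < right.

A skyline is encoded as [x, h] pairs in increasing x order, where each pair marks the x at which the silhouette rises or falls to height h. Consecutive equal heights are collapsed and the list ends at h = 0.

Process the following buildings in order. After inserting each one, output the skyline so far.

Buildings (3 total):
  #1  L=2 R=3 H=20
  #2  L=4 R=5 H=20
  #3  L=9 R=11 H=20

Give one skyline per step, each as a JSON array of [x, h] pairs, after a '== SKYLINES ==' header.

== SKYLINES ==
[[2,20],[3,0]]
[[2,20],[3,0],[4,20],[5,0]]
[[2,20],[3,0],[4,20],[5,0],[9,20],[11,0]]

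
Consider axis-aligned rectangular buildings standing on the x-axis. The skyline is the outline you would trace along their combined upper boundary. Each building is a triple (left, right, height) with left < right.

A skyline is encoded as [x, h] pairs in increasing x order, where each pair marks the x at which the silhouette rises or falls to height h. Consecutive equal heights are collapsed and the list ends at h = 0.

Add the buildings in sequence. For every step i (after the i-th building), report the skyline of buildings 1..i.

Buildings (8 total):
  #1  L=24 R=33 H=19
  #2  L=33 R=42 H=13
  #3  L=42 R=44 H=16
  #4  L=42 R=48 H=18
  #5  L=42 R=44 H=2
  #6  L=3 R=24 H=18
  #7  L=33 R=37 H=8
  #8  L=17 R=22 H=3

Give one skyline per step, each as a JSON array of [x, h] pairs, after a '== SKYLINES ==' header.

== SKYLINES ==
[[24,19],[33,0]]
[[24,19],[33,13],[42,0]]
[[24,19],[33,13],[42,16],[44,0]]
[[24,19],[33,13],[42,18],[48,0]]
[[24,19],[33,13],[42,18],[48,0]]
[[3,18],[24,19],[33,13],[42,18],[48,0]]
[[3,18],[24,19],[33,13],[42,18],[48,0]]
[[3,18],[24,19],[33,13],[42,18],[48,0]]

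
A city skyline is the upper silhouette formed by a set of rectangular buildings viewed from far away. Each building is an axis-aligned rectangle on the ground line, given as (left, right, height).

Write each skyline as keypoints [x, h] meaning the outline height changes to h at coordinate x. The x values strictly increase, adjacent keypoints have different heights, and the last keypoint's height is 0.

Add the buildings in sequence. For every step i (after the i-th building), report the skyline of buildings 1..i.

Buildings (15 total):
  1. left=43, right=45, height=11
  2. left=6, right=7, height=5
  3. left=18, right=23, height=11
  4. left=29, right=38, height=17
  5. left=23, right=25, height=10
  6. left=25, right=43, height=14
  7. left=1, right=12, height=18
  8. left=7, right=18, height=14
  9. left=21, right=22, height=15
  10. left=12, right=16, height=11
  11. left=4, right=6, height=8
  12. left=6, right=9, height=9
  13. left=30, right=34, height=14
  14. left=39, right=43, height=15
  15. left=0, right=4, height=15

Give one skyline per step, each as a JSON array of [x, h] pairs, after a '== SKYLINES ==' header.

== SKYLINES ==
[[43,11],[45,0]]
[[6,5],[7,0],[43,11],[45,0]]
[[6,5],[7,0],[18,11],[23,0],[43,11],[45,0]]
[[6,5],[7,0],[18,11],[23,0],[29,17],[38,0],[43,11],[45,0]]
[[6,5],[7,0],[18,11],[23,10],[25,0],[29,17],[38,0],[43,11],[45,0]]
[[6,5],[7,0],[18,11],[23,10],[25,14],[29,17],[38,14],[43,11],[45,0]]
[[1,18],[12,0],[18,11],[23,10],[25,14],[29,17],[38,14],[43,11],[45,0]]
[[1,18],[12,14],[18,11],[23,10],[25,14],[29,17],[38,14],[43,11],[45,0]]
[[1,18],[12,14],[18,11],[21,15],[22,11],[23,10],[25,14],[29,17],[38,14],[43,11],[45,0]]
[[1,18],[12,14],[18,11],[21,15],[22,11],[23,10],[25,14],[29,17],[38,14],[43,11],[45,0]]
[[1,18],[12,14],[18,11],[21,15],[22,11],[23,10],[25,14],[29,17],[38,14],[43,11],[45,0]]
[[1,18],[12,14],[18,11],[21,15],[22,11],[23,10],[25,14],[29,17],[38,14],[43,11],[45,0]]
[[1,18],[12,14],[18,11],[21,15],[22,11],[23,10],[25,14],[29,17],[38,14],[43,11],[45,0]]
[[1,18],[12,14],[18,11],[21,15],[22,11],[23,10],[25,14],[29,17],[38,14],[39,15],[43,11],[45,0]]
[[0,15],[1,18],[12,14],[18,11],[21,15],[22,11],[23,10],[25,14],[29,17],[38,14],[39,15],[43,11],[45,0]]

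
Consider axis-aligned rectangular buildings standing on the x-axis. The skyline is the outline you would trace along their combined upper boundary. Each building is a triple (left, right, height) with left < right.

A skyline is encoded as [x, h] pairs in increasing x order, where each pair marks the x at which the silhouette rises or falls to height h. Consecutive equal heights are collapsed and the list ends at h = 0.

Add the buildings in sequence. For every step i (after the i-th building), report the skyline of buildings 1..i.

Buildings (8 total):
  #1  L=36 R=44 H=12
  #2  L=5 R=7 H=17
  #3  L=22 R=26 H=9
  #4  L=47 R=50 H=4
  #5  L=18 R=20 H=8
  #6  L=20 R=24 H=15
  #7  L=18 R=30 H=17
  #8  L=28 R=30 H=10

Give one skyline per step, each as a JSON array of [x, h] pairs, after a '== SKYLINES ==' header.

== SKYLINES ==
[[36,12],[44,0]]
[[5,17],[7,0],[36,12],[44,0]]
[[5,17],[7,0],[22,9],[26,0],[36,12],[44,0]]
[[5,17],[7,0],[22,9],[26,0],[36,12],[44,0],[47,4],[50,0]]
[[5,17],[7,0],[18,8],[20,0],[22,9],[26,0],[36,12],[44,0],[47,4],[50,0]]
[[5,17],[7,0],[18,8],[20,15],[24,9],[26,0],[36,12],[44,0],[47,4],[50,0]]
[[5,17],[7,0],[18,17],[30,0],[36,12],[44,0],[47,4],[50,0]]
[[5,17],[7,0],[18,17],[30,0],[36,12],[44,0],[47,4],[50,0]]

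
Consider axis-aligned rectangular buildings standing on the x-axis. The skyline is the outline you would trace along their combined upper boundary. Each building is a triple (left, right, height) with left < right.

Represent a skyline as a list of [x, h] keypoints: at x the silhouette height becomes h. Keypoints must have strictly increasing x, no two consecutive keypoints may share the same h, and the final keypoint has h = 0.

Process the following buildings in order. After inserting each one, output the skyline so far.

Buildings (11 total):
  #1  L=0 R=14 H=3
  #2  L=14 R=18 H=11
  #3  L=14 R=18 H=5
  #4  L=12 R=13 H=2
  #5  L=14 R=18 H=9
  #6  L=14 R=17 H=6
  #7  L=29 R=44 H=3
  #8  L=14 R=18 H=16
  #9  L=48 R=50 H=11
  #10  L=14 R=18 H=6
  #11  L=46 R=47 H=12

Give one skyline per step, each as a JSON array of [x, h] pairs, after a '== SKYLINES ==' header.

== SKYLINES ==
[[0,3],[14,0]]
[[0,3],[14,11],[18,0]]
[[0,3],[14,11],[18,0]]
[[0,3],[14,11],[18,0]]
[[0,3],[14,11],[18,0]]
[[0,3],[14,11],[18,0]]
[[0,3],[14,11],[18,0],[29,3],[44,0]]
[[0,3],[14,16],[18,0],[29,3],[44,0]]
[[0,3],[14,16],[18,0],[29,3],[44,0],[48,11],[50,0]]
[[0,3],[14,16],[18,0],[29,3],[44,0],[48,11],[50,0]]
[[0,3],[14,16],[18,0],[29,3],[44,0],[46,12],[47,0],[48,11],[50,0]]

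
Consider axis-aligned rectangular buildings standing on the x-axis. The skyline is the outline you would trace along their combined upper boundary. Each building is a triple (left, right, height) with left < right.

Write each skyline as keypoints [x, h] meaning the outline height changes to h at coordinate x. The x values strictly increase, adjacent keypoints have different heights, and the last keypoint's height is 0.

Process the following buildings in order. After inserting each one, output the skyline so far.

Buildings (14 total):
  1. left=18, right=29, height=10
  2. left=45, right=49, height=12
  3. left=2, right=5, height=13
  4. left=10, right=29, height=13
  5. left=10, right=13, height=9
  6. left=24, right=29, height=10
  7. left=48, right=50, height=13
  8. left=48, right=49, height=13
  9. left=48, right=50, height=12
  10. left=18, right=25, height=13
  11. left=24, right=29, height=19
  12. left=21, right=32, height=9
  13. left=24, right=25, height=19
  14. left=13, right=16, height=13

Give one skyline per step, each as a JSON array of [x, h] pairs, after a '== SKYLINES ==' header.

== SKYLINES ==
[[18,10],[29,0]]
[[18,10],[29,0],[45,12],[49,0]]
[[2,13],[5,0],[18,10],[29,0],[45,12],[49,0]]
[[2,13],[5,0],[10,13],[29,0],[45,12],[49,0]]
[[2,13],[5,0],[10,13],[29,0],[45,12],[49,0]]
[[2,13],[5,0],[10,13],[29,0],[45,12],[49,0]]
[[2,13],[5,0],[10,13],[29,0],[45,12],[48,13],[50,0]]
[[2,13],[5,0],[10,13],[29,0],[45,12],[48,13],[50,0]]
[[2,13],[5,0],[10,13],[29,0],[45,12],[48,13],[50,0]]
[[2,13],[5,0],[10,13],[29,0],[45,12],[48,13],[50,0]]
[[2,13],[5,0],[10,13],[24,19],[29,0],[45,12],[48,13],[50,0]]
[[2,13],[5,0],[10,13],[24,19],[29,9],[32,0],[45,12],[48,13],[50,0]]
[[2,13],[5,0],[10,13],[24,19],[29,9],[32,0],[45,12],[48,13],[50,0]]
[[2,13],[5,0],[10,13],[24,19],[29,9],[32,0],[45,12],[48,13],[50,0]]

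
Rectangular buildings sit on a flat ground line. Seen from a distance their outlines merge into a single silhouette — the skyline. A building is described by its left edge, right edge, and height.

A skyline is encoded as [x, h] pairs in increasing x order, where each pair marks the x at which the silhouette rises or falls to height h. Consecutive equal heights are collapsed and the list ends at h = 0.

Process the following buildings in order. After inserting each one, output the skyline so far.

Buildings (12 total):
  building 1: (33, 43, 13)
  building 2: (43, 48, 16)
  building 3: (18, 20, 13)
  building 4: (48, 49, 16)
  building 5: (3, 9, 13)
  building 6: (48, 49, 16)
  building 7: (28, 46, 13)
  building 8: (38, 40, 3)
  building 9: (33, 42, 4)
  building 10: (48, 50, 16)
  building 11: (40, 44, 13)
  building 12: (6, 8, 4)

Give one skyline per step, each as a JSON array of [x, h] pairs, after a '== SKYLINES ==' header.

== SKYLINES ==
[[33,13],[43,0]]
[[33,13],[43,16],[48,0]]
[[18,13],[20,0],[33,13],[43,16],[48,0]]
[[18,13],[20,0],[33,13],[43,16],[49,0]]
[[3,13],[9,0],[18,13],[20,0],[33,13],[43,16],[49,0]]
[[3,13],[9,0],[18,13],[20,0],[33,13],[43,16],[49,0]]
[[3,13],[9,0],[18,13],[20,0],[28,13],[43,16],[49,0]]
[[3,13],[9,0],[18,13],[20,0],[28,13],[43,16],[49,0]]
[[3,13],[9,0],[18,13],[20,0],[28,13],[43,16],[49,0]]
[[3,13],[9,0],[18,13],[20,0],[28,13],[43,16],[50,0]]
[[3,13],[9,0],[18,13],[20,0],[28,13],[43,16],[50,0]]
[[3,13],[9,0],[18,13],[20,0],[28,13],[43,16],[50,0]]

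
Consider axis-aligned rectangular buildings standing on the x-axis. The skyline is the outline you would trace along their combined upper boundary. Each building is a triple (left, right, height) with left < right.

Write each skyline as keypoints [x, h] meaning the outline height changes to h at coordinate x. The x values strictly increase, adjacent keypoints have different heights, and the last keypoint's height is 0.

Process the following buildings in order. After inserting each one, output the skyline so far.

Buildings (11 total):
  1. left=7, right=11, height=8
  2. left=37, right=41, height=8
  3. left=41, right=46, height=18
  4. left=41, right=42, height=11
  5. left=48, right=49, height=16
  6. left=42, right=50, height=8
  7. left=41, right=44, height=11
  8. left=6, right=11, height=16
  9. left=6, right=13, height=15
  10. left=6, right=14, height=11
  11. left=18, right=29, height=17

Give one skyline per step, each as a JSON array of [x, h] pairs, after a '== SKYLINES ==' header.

== SKYLINES ==
[[7,8],[11,0]]
[[7,8],[11,0],[37,8],[41,0]]
[[7,8],[11,0],[37,8],[41,18],[46,0]]
[[7,8],[11,0],[37,8],[41,18],[46,0]]
[[7,8],[11,0],[37,8],[41,18],[46,0],[48,16],[49,0]]
[[7,8],[11,0],[37,8],[41,18],[46,8],[48,16],[49,8],[50,0]]
[[7,8],[11,0],[37,8],[41,18],[46,8],[48,16],[49,8],[50,0]]
[[6,16],[11,0],[37,8],[41,18],[46,8],[48,16],[49,8],[50,0]]
[[6,16],[11,15],[13,0],[37,8],[41,18],[46,8],[48,16],[49,8],[50,0]]
[[6,16],[11,15],[13,11],[14,0],[37,8],[41,18],[46,8],[48,16],[49,8],[50,0]]
[[6,16],[11,15],[13,11],[14,0],[18,17],[29,0],[37,8],[41,18],[46,8],[48,16],[49,8],[50,0]]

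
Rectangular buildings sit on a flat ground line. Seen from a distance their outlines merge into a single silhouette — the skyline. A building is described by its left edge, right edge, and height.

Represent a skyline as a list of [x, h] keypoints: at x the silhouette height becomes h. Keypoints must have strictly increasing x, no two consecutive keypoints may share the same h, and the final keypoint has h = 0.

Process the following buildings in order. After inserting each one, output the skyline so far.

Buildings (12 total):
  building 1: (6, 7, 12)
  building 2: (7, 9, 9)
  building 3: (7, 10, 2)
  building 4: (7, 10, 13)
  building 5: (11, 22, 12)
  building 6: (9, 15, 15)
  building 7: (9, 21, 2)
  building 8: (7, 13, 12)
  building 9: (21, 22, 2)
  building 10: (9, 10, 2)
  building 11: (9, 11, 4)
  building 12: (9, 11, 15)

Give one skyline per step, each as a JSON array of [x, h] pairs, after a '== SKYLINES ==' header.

== SKYLINES ==
[[6,12],[7,0]]
[[6,12],[7,9],[9,0]]
[[6,12],[7,9],[9,2],[10,0]]
[[6,12],[7,13],[10,0]]
[[6,12],[7,13],[10,0],[11,12],[22,0]]
[[6,12],[7,13],[9,15],[15,12],[22,0]]
[[6,12],[7,13],[9,15],[15,12],[22,0]]
[[6,12],[7,13],[9,15],[15,12],[22,0]]
[[6,12],[7,13],[9,15],[15,12],[22,0]]
[[6,12],[7,13],[9,15],[15,12],[22,0]]
[[6,12],[7,13],[9,15],[15,12],[22,0]]
[[6,12],[7,13],[9,15],[15,12],[22,0]]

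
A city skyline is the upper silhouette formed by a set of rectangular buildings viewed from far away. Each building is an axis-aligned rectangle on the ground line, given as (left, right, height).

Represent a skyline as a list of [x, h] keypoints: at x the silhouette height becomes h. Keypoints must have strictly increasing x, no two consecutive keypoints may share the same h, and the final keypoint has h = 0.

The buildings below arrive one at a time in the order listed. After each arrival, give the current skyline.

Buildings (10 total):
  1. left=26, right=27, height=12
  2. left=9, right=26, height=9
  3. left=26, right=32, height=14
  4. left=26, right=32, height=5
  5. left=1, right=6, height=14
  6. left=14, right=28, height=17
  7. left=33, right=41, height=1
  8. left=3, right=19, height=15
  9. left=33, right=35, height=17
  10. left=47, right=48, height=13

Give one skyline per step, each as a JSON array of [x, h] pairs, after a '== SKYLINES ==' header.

== SKYLINES ==
[[26,12],[27,0]]
[[9,9],[26,12],[27,0]]
[[9,9],[26,14],[32,0]]
[[9,9],[26,14],[32,0]]
[[1,14],[6,0],[9,9],[26,14],[32,0]]
[[1,14],[6,0],[9,9],[14,17],[28,14],[32,0]]
[[1,14],[6,0],[9,9],[14,17],[28,14],[32,0],[33,1],[41,0]]
[[1,14],[3,15],[14,17],[28,14],[32,0],[33,1],[41,0]]
[[1,14],[3,15],[14,17],[28,14],[32,0],[33,17],[35,1],[41,0]]
[[1,14],[3,15],[14,17],[28,14],[32,0],[33,17],[35,1],[41,0],[47,13],[48,0]]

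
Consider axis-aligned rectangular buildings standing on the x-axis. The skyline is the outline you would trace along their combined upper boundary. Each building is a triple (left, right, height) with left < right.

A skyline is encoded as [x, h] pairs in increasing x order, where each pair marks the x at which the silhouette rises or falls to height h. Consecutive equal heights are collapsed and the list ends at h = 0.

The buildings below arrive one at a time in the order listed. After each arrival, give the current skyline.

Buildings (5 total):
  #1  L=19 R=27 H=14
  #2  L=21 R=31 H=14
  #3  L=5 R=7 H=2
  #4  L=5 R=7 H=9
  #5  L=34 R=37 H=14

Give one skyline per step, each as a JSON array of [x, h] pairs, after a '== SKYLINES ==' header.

== SKYLINES ==
[[19,14],[27,0]]
[[19,14],[31,0]]
[[5,2],[7,0],[19,14],[31,0]]
[[5,9],[7,0],[19,14],[31,0]]
[[5,9],[7,0],[19,14],[31,0],[34,14],[37,0]]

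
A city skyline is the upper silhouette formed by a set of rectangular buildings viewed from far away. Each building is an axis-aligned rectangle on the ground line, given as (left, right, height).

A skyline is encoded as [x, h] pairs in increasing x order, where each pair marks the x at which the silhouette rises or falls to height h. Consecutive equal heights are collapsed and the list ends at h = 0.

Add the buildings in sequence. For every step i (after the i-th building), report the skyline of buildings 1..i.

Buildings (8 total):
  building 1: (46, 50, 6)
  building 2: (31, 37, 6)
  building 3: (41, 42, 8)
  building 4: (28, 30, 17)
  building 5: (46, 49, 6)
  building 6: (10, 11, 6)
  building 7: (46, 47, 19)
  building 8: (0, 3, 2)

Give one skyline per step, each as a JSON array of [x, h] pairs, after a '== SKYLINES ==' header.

== SKYLINES ==
[[46,6],[50,0]]
[[31,6],[37,0],[46,6],[50,0]]
[[31,6],[37,0],[41,8],[42,0],[46,6],[50,0]]
[[28,17],[30,0],[31,6],[37,0],[41,8],[42,0],[46,6],[50,0]]
[[28,17],[30,0],[31,6],[37,0],[41,8],[42,0],[46,6],[50,0]]
[[10,6],[11,0],[28,17],[30,0],[31,6],[37,0],[41,8],[42,0],[46,6],[50,0]]
[[10,6],[11,0],[28,17],[30,0],[31,6],[37,0],[41,8],[42,0],[46,19],[47,6],[50,0]]
[[0,2],[3,0],[10,6],[11,0],[28,17],[30,0],[31,6],[37,0],[41,8],[42,0],[46,19],[47,6],[50,0]]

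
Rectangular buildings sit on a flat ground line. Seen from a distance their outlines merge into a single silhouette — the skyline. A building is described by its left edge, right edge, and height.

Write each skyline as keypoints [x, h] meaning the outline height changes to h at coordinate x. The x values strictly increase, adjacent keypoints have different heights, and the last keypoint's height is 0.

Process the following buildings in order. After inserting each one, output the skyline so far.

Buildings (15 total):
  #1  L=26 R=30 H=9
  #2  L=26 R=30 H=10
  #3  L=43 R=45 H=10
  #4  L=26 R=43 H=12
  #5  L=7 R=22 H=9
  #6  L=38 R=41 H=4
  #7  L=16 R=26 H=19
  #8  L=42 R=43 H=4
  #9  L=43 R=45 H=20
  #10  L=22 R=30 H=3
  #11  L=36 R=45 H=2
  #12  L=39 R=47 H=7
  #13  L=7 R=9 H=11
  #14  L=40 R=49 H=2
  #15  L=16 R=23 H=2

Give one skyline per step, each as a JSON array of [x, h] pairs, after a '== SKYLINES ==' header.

== SKYLINES ==
[[26,9],[30,0]]
[[26,10],[30,0]]
[[26,10],[30,0],[43,10],[45,0]]
[[26,12],[43,10],[45,0]]
[[7,9],[22,0],[26,12],[43,10],[45,0]]
[[7,9],[22,0],[26,12],[43,10],[45,0]]
[[7,9],[16,19],[26,12],[43,10],[45,0]]
[[7,9],[16,19],[26,12],[43,10],[45,0]]
[[7,9],[16,19],[26,12],[43,20],[45,0]]
[[7,9],[16,19],[26,12],[43,20],[45,0]]
[[7,9],[16,19],[26,12],[43,20],[45,0]]
[[7,9],[16,19],[26,12],[43,20],[45,7],[47,0]]
[[7,11],[9,9],[16,19],[26,12],[43,20],[45,7],[47,0]]
[[7,11],[9,9],[16,19],[26,12],[43,20],[45,7],[47,2],[49,0]]
[[7,11],[9,9],[16,19],[26,12],[43,20],[45,7],[47,2],[49,0]]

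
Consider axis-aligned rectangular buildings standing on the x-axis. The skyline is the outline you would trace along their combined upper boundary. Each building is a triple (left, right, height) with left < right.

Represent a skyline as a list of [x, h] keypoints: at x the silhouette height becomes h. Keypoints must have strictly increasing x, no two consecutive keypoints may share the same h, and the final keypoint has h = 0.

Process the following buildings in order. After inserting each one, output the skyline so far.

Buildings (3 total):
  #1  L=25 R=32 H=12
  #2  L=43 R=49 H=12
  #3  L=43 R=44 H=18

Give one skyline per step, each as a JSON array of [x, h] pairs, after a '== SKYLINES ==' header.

== SKYLINES ==
[[25,12],[32,0]]
[[25,12],[32,0],[43,12],[49,0]]
[[25,12],[32,0],[43,18],[44,12],[49,0]]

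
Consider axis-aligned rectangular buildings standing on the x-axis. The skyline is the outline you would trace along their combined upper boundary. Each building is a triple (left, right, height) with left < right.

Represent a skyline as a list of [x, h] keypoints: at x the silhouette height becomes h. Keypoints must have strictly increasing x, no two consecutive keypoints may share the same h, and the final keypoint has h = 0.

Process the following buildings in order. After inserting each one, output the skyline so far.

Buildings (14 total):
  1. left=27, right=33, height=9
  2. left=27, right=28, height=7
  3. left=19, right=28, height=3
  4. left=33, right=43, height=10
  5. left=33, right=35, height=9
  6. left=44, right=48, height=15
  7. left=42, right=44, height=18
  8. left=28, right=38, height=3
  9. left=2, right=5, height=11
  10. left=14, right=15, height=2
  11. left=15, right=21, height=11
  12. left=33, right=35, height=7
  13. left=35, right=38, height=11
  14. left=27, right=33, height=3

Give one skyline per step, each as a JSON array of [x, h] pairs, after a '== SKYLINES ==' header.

== SKYLINES ==
[[27,9],[33,0]]
[[27,9],[33,0]]
[[19,3],[27,9],[33,0]]
[[19,3],[27,9],[33,10],[43,0]]
[[19,3],[27,9],[33,10],[43,0]]
[[19,3],[27,9],[33,10],[43,0],[44,15],[48,0]]
[[19,3],[27,9],[33,10],[42,18],[44,15],[48,0]]
[[19,3],[27,9],[33,10],[42,18],[44,15],[48,0]]
[[2,11],[5,0],[19,3],[27,9],[33,10],[42,18],[44,15],[48,0]]
[[2,11],[5,0],[14,2],[15,0],[19,3],[27,9],[33,10],[42,18],[44,15],[48,0]]
[[2,11],[5,0],[14,2],[15,11],[21,3],[27,9],[33,10],[42,18],[44,15],[48,0]]
[[2,11],[5,0],[14,2],[15,11],[21,3],[27,9],[33,10],[42,18],[44,15],[48,0]]
[[2,11],[5,0],[14,2],[15,11],[21,3],[27,9],[33,10],[35,11],[38,10],[42,18],[44,15],[48,0]]
[[2,11],[5,0],[14,2],[15,11],[21,3],[27,9],[33,10],[35,11],[38,10],[42,18],[44,15],[48,0]]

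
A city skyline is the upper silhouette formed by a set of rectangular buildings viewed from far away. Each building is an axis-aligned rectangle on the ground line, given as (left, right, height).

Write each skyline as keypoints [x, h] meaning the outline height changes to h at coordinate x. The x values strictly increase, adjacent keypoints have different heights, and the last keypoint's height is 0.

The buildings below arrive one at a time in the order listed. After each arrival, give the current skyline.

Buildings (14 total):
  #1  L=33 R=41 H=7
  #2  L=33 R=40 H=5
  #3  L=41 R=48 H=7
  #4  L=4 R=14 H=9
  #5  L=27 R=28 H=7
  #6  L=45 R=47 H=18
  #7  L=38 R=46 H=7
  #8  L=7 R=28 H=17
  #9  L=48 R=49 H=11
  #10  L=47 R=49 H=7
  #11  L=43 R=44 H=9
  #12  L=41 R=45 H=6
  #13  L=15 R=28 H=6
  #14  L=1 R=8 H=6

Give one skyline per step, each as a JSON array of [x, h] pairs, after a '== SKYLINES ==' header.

== SKYLINES ==
[[33,7],[41,0]]
[[33,7],[41,0]]
[[33,7],[48,0]]
[[4,9],[14,0],[33,7],[48,0]]
[[4,9],[14,0],[27,7],[28,0],[33,7],[48,0]]
[[4,9],[14,0],[27,7],[28,0],[33,7],[45,18],[47,7],[48,0]]
[[4,9],[14,0],[27,7],[28,0],[33,7],[45,18],[47,7],[48,0]]
[[4,9],[7,17],[28,0],[33,7],[45,18],[47,7],[48,0]]
[[4,9],[7,17],[28,0],[33,7],[45,18],[47,7],[48,11],[49,0]]
[[4,9],[7,17],[28,0],[33,7],[45,18],[47,7],[48,11],[49,0]]
[[4,9],[7,17],[28,0],[33,7],[43,9],[44,7],[45,18],[47,7],[48,11],[49,0]]
[[4,9],[7,17],[28,0],[33,7],[43,9],[44,7],[45,18],[47,7],[48,11],[49,0]]
[[4,9],[7,17],[28,0],[33,7],[43,9],[44,7],[45,18],[47,7],[48,11],[49,0]]
[[1,6],[4,9],[7,17],[28,0],[33,7],[43,9],[44,7],[45,18],[47,7],[48,11],[49,0]]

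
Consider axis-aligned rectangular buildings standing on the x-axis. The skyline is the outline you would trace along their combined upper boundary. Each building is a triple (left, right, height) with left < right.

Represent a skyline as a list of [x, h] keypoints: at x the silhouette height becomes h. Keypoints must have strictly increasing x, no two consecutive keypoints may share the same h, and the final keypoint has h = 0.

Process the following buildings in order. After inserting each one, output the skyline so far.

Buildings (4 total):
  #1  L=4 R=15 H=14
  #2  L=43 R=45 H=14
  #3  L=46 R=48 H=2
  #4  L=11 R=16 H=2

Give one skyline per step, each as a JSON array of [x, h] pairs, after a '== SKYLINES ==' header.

== SKYLINES ==
[[4,14],[15,0]]
[[4,14],[15,0],[43,14],[45,0]]
[[4,14],[15,0],[43,14],[45,0],[46,2],[48,0]]
[[4,14],[15,2],[16,0],[43,14],[45,0],[46,2],[48,0]]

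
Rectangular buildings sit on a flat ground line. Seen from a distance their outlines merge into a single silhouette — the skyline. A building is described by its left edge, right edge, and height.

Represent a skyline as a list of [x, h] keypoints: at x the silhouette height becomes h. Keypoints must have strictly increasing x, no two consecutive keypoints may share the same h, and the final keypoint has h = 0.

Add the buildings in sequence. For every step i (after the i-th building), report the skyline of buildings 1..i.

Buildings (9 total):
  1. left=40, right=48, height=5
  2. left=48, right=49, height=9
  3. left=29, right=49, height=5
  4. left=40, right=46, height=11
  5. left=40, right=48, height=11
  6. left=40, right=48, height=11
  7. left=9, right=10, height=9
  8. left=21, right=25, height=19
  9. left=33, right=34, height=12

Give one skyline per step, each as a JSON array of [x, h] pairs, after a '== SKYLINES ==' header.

== SKYLINES ==
[[40,5],[48,0]]
[[40,5],[48,9],[49,0]]
[[29,5],[48,9],[49,0]]
[[29,5],[40,11],[46,5],[48,9],[49,0]]
[[29,5],[40,11],[48,9],[49,0]]
[[29,5],[40,11],[48,9],[49,0]]
[[9,9],[10,0],[29,5],[40,11],[48,9],[49,0]]
[[9,9],[10,0],[21,19],[25,0],[29,5],[40,11],[48,9],[49,0]]
[[9,9],[10,0],[21,19],[25,0],[29,5],[33,12],[34,5],[40,11],[48,9],[49,0]]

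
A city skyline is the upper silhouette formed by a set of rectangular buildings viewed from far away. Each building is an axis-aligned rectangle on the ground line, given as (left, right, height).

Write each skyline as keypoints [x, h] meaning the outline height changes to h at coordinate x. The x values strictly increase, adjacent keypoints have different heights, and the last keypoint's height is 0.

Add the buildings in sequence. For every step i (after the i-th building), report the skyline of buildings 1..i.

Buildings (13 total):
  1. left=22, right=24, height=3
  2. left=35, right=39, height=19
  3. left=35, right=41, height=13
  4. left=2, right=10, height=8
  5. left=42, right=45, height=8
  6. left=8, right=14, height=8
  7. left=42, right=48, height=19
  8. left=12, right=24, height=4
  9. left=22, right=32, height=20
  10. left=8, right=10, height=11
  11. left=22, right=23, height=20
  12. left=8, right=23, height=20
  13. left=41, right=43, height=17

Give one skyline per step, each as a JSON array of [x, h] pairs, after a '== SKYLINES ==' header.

== SKYLINES ==
[[22,3],[24,0]]
[[22,3],[24,0],[35,19],[39,0]]
[[22,3],[24,0],[35,19],[39,13],[41,0]]
[[2,8],[10,0],[22,3],[24,0],[35,19],[39,13],[41,0]]
[[2,8],[10,0],[22,3],[24,0],[35,19],[39,13],[41,0],[42,8],[45,0]]
[[2,8],[14,0],[22,3],[24,0],[35,19],[39,13],[41,0],[42,8],[45,0]]
[[2,8],[14,0],[22,3],[24,0],[35,19],[39,13],[41,0],[42,19],[48,0]]
[[2,8],[14,4],[24,0],[35,19],[39,13],[41,0],[42,19],[48,0]]
[[2,8],[14,4],[22,20],[32,0],[35,19],[39,13],[41,0],[42,19],[48,0]]
[[2,8],[8,11],[10,8],[14,4],[22,20],[32,0],[35,19],[39,13],[41,0],[42,19],[48,0]]
[[2,8],[8,11],[10,8],[14,4],[22,20],[32,0],[35,19],[39,13],[41,0],[42,19],[48,0]]
[[2,8],[8,20],[32,0],[35,19],[39,13],[41,0],[42,19],[48,0]]
[[2,8],[8,20],[32,0],[35,19],[39,13],[41,17],[42,19],[48,0]]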